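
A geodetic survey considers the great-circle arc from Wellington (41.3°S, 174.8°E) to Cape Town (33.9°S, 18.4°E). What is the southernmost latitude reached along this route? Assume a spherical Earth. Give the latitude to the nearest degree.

The great circle lies in the plane with unit normal n̂ = (p₁ × p₂)/|p₁ × p₂|.
Here n̂_z ≈ -0.255; the vertex latitude is φ_max = arccos|n̂_z| ≈ 75.2°.
Check via Clairaut: cos φ_max = |cos φ₁| · sin C = cos(41.3°)·sin(160.2°) ≈ 0.255, again giving ≈ 75.2°.

≈ 75°S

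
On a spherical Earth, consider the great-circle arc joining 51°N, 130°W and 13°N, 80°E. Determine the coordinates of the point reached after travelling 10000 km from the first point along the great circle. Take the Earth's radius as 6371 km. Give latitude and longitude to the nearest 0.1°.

≈ 32.5°N, 88.2°E

The haversine formula gives a central angle δ ≈ 1.935 rad (110.9°) between the endpoints. The total great-circle distance is δ·R ≈ 1.935 × 6371 ≈ 12328 km, so the target fraction is f = 10000/12328 ≈ 0.811.
Interpolate at f ≈ 0.811 with slerp weights a = sin((1−f)δ)/sin δ ≈ 0.382, b = sin(fδ)/sin δ ≈ 1.070.
p = a·p₁ + b·p₂ ≈ (0.026, 0.843, 0.538); φ = arcsin(p_z) ≈ 32.54°, λ = atan2(p_y, p_x) ≈ 88.21°.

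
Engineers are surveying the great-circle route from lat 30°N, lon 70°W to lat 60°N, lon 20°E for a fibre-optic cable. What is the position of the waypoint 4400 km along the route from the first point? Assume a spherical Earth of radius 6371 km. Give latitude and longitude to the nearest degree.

Convert each endpoint to a unit vector on the sphere (x = cos φ cos λ, y = cos φ sin λ, z = sin φ).
The central angle between the endpoints is δ = arccos(p₁·p₂) ≈ 1.123 rad (64.3°). The total great-circle distance is δ·R ≈ 1.123 × 6371 ≈ 7154 km, so the target fraction is f = 4400/7154 ≈ 0.615.
Interpolate at f ≈ 0.615 with slerp weights a = sin((1−f)δ)/sin δ ≈ 0.465, b = sin(fδ)/sin δ ≈ 0.707.
p = a·p₁ + b·p₂ ≈ (0.470, -0.257, 0.844); φ = arcsin(p_z) ≈ 57.61°, λ = atan2(p_y, p_x) ≈ -28.72°.

≈ lat 58°N, lon 29°W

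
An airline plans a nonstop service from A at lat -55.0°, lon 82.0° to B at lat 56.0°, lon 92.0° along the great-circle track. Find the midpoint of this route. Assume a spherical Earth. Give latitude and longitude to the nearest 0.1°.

Write both endpoints as unit vectors p₁, p₂ with components (cos φ cos λ, cos φ sin λ, sin φ).
The central angle between the endpoints is δ = arccos(p₁·p₂) ≈ 1.943 rad (111.3°).
Interpolate at f = 1/2 with slerp weights a = sin((1−f)δ)/sin δ ≈ 0.886, b = sin(fδ)/sin δ ≈ 0.886.
p = a·p₁ + b·p₂ ≈ (0.053, 0.999, 0.009); φ = arcsin(p_z) ≈ 0.50°, λ = atan2(p_y, p_x) ≈ 86.94°.

≈ lat 0.5°, lon 86.9°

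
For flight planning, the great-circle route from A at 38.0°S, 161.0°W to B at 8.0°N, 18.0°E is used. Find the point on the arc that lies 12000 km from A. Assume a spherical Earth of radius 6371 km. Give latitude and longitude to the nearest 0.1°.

≈ 34.1°S, 16.7°E

Write both endpoints as unit vectors p₁, p₂ with components (cos φ cos λ, cos φ sin λ, sin φ).
The central angle between the endpoints is δ = arccos(p₁·p₂) ≈ 2.618 rad (150.0°). The total great-circle distance is δ·R ≈ 2.618 × 6371 ≈ 16678 km, so the target fraction is f = 12000/16678 ≈ 0.720.
Interpolate at f ≈ 0.720 with slerp weights a = sin((1−f)δ)/sin δ ≈ 1.339, b = sin(fδ)/sin δ ≈ 1.902.
p = a·p₁ + b·p₂ ≈ (0.793, 0.238, -0.560); φ = arcsin(p_z) ≈ -34.05°, λ = atan2(p_y, p_x) ≈ 16.73°.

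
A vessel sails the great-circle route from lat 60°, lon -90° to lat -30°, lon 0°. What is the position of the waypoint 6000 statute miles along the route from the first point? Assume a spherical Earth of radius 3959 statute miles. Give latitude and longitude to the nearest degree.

Write both endpoints as unit vectors p₁, p₂ with components (cos φ cos λ, cos φ sin λ, sin φ).
The central angle between the endpoints is δ = arccos(p₁·p₂) ≈ 2.019 rad (115.7°). The total great-circle distance is δ·R ≈ 2.019 × 3959 ≈ 7992 mi, so the target fraction is f = 6000/7992 ≈ 0.751.
Interpolate at f ≈ 0.751 with slerp weights a = sin((1−f)δ)/sin δ ≈ 0.535, b = sin(fδ)/sin δ ≈ 1.108.
p = a·p₁ + b·p₂ ≈ (0.959, -0.267, -0.091); φ = arcsin(p_z) ≈ -5.20°, λ = atan2(p_y, p_x) ≈ -15.58°.

≈ lat -5°, lon -16°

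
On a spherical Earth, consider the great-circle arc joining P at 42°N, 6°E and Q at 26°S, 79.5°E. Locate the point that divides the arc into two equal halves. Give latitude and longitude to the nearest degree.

≈ 10°N, 47°E

Convert each endpoint to a unit vector on the sphere (x = cos φ cos λ, y = cos φ sin λ, z = sin φ).
The central angle between the endpoints is δ = arccos(p₁·p₂) ≈ 1.675 rad (95.9°).
Interpolate at f = 1/2 with slerp weights a = sin((1−f)δ)/sin δ ≈ 0.747, b = sin(fδ)/sin δ ≈ 0.747.
p = a·p₁ + b·p₂ ≈ (0.674, 0.718, 0.172); φ = arcsin(p_z) ≈ 9.92°, λ = atan2(p_y, p_x) ≈ 46.80°.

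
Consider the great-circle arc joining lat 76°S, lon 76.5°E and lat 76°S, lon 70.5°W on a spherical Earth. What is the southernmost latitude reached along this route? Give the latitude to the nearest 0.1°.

The great circle lies in the plane with unit normal n̂ = (p₁ × p₂)/|p₁ × p₂|.
Here n̂_z ≈ -0.071; the vertex latitude is φ_max = arccos|n̂_z| ≈ 85.9°.
Check via Clairaut: cos φ_max = |cos φ₁| · sin C = cos(76.0°)·sin(163.0°) ≈ 0.071, again giving ≈ 85.9°.

≈ 85.9°S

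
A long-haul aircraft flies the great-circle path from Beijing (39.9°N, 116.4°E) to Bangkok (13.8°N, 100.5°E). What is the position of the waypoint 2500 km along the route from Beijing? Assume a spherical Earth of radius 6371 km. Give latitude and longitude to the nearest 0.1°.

The haversine formula gives a central angle δ ≈ 0.517 rad (29.6°) between the endpoints. The total great-circle distance is δ·R ≈ 0.517 × 6371 ≈ 3291 km, so the target fraction is f = 2500/3291 ≈ 0.760.
Interpolate at f ≈ 0.760 with slerp weights a = sin((1−f)δ)/sin δ ≈ 0.251, b = sin(fδ)/sin δ ≈ 0.774.
p = a·p₁ + b·p₂ ≈ (-0.223, 0.912, 0.346); φ = arcsin(p_z) ≈ 20.21°, λ = atan2(p_y, p_x) ≈ 103.72°.

≈ 20.2°N, 103.7°E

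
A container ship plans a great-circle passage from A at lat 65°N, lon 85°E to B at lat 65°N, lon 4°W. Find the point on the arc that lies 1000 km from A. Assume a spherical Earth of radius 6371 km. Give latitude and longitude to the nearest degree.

≈ lat 70°N, lon 65°E

From cos δ = sin φ₁ sin φ₂ + cos φ₁ cos φ₂ cos Δλ, the central angle is δ ≈ 0.601 rad (34.5°). The total great-circle distance is δ·R ≈ 0.601 × 6371 ≈ 3832 km, so the target fraction is f = 1000/3832 ≈ 0.261.
Interpolate at f ≈ 0.261 with slerp weights a = sin((1−f)δ)/sin δ ≈ 0.760, b = sin(fδ)/sin δ ≈ 0.276.
p = a·p₁ + b·p₂ ≈ (0.144, 0.312, 0.939); φ = arcsin(p_z) ≈ 69.90°, λ = atan2(p_y, p_x) ≈ 65.14°.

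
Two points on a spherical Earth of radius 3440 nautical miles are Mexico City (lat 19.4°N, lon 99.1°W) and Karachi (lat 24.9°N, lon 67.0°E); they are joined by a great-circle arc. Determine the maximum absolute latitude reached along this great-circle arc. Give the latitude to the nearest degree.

The great circle lies in the plane with unit normal n̂ = (p₁ × p₂)/|p₁ × p₂|.
Here n̂_z ≈ +0.284; the vertex latitude is φ_max = arccos|n̂_z| ≈ 73.5°.
Check via Clairaut: cos φ_max = |cos φ₁| · sin C = cos(19.4°)·sin(17.5°) ≈ 0.284, again giving ≈ 73.5°.

≈ 73°N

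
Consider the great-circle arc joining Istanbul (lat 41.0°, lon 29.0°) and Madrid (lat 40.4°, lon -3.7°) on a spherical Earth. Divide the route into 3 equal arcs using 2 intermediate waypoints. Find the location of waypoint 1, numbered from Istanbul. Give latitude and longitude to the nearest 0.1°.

≈ lat 41.8°, lon 18.1°

From cos δ = sin φ₁ sin φ₂ + cos φ₁ cos φ₂ cos Δλ, the central angle is δ ≈ 0.430 rad (24.7°).
Interpolate at f = 1/3 with slerp weights a = sin((1−f)δ)/sin δ ≈ 0.678, b = sin(fδ)/sin δ ≈ 0.343.
p = a·p₁ + b·p₂ ≈ (0.708, 0.231, 0.667); φ = arcsin(p_z) ≈ 41.84°, λ = atan2(p_y, p_x) ≈ 18.09°.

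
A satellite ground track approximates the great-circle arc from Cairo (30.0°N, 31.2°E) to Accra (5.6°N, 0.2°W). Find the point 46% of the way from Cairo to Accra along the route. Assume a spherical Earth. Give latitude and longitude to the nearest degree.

≈ (19°N, 16°E)

Convert each endpoint to a unit vector on the sphere (x = cos φ cos λ, y = cos φ sin λ, z = sin φ).
The central angle between the endpoints is δ = arccos(p₁·p₂) ≈ 0.669 rad (38.3°).
Interpolate at f = 0.46 with slerp weights a = sin((1−f)δ)/sin δ ≈ 0.570, b = sin(fδ)/sin δ ≈ 0.488.
p = a·p₁ + b·p₂ ≈ (0.908, 0.254, 0.333); φ = arcsin(p_z) ≈ 19.43°, λ = atan2(p_y, p_x) ≈ 15.62°.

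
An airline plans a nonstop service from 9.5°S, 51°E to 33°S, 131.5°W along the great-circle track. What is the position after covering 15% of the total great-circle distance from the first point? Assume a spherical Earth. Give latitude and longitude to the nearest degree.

≈ 30°S, 52°E

Convert each endpoint to a unit vector on the sphere (x = cos φ cos λ, y = cos φ sin λ, z = sin φ).
The central angle between the endpoints is δ = arccos(p₁·p₂) ≈ 2.399 rad (137.4°).
Interpolate at f = 0.15 with slerp weights a = sin((1−f)δ)/sin δ ≈ 1.319, b = sin(fδ)/sin δ ≈ 0.520.
p = a·p₁ + b·p₂ ≈ (0.530, 0.684, -0.501); φ = arcsin(p_z) ≈ -30.08°, λ = atan2(p_y, p_x) ≈ 52.26°.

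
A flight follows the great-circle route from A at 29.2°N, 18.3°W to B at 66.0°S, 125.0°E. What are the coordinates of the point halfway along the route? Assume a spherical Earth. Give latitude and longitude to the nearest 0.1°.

≈ 35.4°S, 5.7°E

Write both endpoints as unit vectors p₁, p₂ with components (cos φ cos λ, cos φ sin λ, sin φ).
The central angle between the endpoints is δ = arccos(p₁·p₂) ≈ 2.390 rad (136.9°).
Interpolate at f = 1/2 with slerp weights a = sin((1−f)δ)/sin δ ≈ 1.362, b = sin(fδ)/sin δ ≈ 1.362.
p = a·p₁ + b·p₂ ≈ (0.811, 0.080, -0.580); φ = arcsin(p_z) ≈ -35.43°, λ = atan2(p_y, p_x) ≈ 5.67°.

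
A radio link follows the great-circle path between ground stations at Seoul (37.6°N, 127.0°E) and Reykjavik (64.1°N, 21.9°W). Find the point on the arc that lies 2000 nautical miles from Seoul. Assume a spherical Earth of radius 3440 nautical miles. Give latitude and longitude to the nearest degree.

Write both endpoints as unit vectors p₁, p₂ with components (cos φ cos λ, cos φ sin λ, sin φ).
The central angle between the endpoints is δ = arccos(p₁·p₂) ≈ 1.316 rad (75.4°). The total great-circle distance is δ·R ≈ 1.316 × 3440 ≈ 4525 nmi, so the target fraction is f = 2000/4525 ≈ 0.442.
Interpolate at f ≈ 0.442 with slerp weights a = sin((1−f)δ)/sin δ ≈ 0.692, b = sin(fδ)/sin δ ≈ 0.568.
p = a·p₁ + b·p₂ ≈ (-0.100, 0.346, 0.933); φ = arcsin(p_z) ≈ 68.91°, λ = atan2(p_y, p_x) ≈ 106.15°.

≈ 69°N, 106°E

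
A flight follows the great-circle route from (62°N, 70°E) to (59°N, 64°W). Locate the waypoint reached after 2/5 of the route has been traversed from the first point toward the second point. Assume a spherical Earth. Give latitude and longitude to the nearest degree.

≈ (77°N, 21°E)

Write both endpoints as unit vectors p₁, p₂ with components (cos φ cos λ, cos φ sin λ, sin φ).
The central angle between the endpoints is δ = arccos(p₁·p₂) ≈ 0.941 rad (53.9°).
Interpolate at f = 2/5 with slerp weights a = sin((1−f)δ)/sin δ ≈ 0.662, b = sin(fδ)/sin δ ≈ 0.455.
p = a·p₁ + b·p₂ ≈ (0.209, 0.082, 0.975); φ = arcsin(p_z) ≈ 77.03°, λ = atan2(p_y, p_x) ≈ 21.31°.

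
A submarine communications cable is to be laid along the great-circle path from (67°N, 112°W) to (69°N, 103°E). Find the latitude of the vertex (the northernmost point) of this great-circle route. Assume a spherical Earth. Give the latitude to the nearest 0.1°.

≈ 83.1°N

The great circle lies in the plane with unit normal n̂ = (p₁ × p₂)/|p₁ × p₂|.
Here n̂_z ≈ -0.120; the vertex latitude is φ_max = arccos|n̂_z| ≈ 83.1°.
Check via Clairaut: cos φ_max = |cos φ₁| · sin C = cos(67.0°)·sin(17.9°) ≈ 0.120, again giving ≈ 83.1°.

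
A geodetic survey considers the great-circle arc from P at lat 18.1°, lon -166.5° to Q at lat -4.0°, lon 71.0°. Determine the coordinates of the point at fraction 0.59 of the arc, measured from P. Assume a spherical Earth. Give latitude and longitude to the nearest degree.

≈ lat 12°, lon 119°

Write both endpoints as unit vectors p₁, p₂ with components (cos φ cos λ, cos φ sin λ, sin φ).
The central angle between the endpoints is δ = arccos(p₁·p₂) ≈ 2.131 rad (122.1°).
Interpolate at f = 0.59 with slerp weights a = sin((1−f)δ)/sin δ ≈ 0.905, b = sin(fδ)/sin δ ≈ 1.123.
p = a·p₁ + b·p₂ ≈ (-0.472, 0.858, 0.203); φ = arcsin(p_z) ≈ 11.70°, λ = atan2(p_y, p_x) ≈ 118.80°.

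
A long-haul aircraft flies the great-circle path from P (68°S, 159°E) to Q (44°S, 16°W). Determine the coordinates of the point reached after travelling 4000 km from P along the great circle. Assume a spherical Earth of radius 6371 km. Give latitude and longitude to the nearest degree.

Convert each endpoint to a unit vector on the sphere (x = cos φ cos λ, y = cos φ sin λ, z = sin φ).
The central angle between the endpoints is δ = arccos(p₁·p₂) ≈ 1.186 rad (67.9°). The total great-circle distance is δ·R ≈ 1.186 × 6371 ≈ 7554 km, so the target fraction is f = 4000/7554 ≈ 0.530.
Interpolate at f ≈ 0.530 with slerp weights a = sin((1−f)δ)/sin δ ≈ 0.571, b = sin(fδ)/sin δ ≈ 0.634.
p = a·p₁ + b·p₂ ≈ (0.239, -0.049, -0.970); φ = arcsin(p_z) ≈ -75.91°, λ = atan2(p_y, p_x) ≈ -11.61°.

≈ (76°S, 12°W)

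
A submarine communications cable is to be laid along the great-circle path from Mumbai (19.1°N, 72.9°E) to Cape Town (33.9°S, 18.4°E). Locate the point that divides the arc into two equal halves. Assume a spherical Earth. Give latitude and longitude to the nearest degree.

≈ 8°S, 48°E

The haversine formula gives a central angle δ ≈ 1.294 rad (74.2°) between the endpoints.
Interpolate at f = 1/2 with slerp weights a = sin((1−f)δ)/sin δ ≈ 0.627, b = sin(fδ)/sin δ ≈ 0.627.
p = a·p₁ + b·p₂ ≈ (0.668, 0.730, -0.144); φ = arcsin(p_z) ≈ -8.31°, λ = atan2(p_y, p_x) ≈ 47.56°.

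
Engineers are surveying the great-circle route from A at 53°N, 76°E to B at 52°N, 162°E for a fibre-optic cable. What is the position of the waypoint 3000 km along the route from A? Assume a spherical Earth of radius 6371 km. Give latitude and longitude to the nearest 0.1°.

≈ 60.5°N, 124.6°E

The haversine formula gives a central angle δ ≈ 0.856 rad (49.1°) between the endpoints. The total great-circle distance is δ·R ≈ 0.856 × 6371 ≈ 5456 km, so the target fraction is f = 3000/5456 ≈ 0.550.
Interpolate at f ≈ 0.550 with slerp weights a = sin((1−f)δ)/sin δ ≈ 0.498, b = sin(fδ)/sin δ ≈ 0.601.
p = a·p₁ + b·p₂ ≈ (-0.279, 0.405, 0.871); φ = arcsin(p_z) ≈ 60.54°, λ = atan2(p_y, p_x) ≈ 124.58°.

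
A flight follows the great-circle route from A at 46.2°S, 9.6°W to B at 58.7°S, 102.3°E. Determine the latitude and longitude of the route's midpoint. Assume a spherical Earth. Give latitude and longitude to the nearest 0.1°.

≈ 66.3°S, 34.4°E

Convert each endpoint to a unit vector on the sphere (x = cos φ cos λ, y = cos φ sin λ, z = sin φ).
The central angle between the endpoints is δ = arccos(p₁·p₂) ≈ 1.067 rad (61.1°).
Interpolate at f = 1/2 with slerp weights a = sin((1−f)δ)/sin δ ≈ 0.581, b = sin(fδ)/sin δ ≈ 0.581.
p = a·p₁ + b·p₂ ≈ (0.332, 0.228, -0.915); φ = arcsin(p_z) ≈ -66.26°, λ = atan2(p_y, p_x) ≈ 34.45°.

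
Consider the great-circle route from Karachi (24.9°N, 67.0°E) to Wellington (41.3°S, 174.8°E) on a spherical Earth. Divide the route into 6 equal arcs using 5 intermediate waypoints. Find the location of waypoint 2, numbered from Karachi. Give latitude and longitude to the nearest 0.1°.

≈ (0.5°S, 98.5°E)

Convert each endpoint to a unit vector on the sphere (x = cos φ cos λ, y = cos φ sin λ, z = sin φ).
The central angle between the endpoints is δ = arccos(p₁·p₂) ≈ 2.079 rad (119.1°).
Interpolate at f = 2/6 with slerp weights a = sin((1−f)δ)/sin δ ≈ 1.125, b = sin(fδ)/sin δ ≈ 0.731.
p = a·p₁ + b·p₂ ≈ (-0.148, 0.989, -0.009); φ = arcsin(p_z) ≈ -0.51°, λ = atan2(p_y, p_x) ≈ 98.52°.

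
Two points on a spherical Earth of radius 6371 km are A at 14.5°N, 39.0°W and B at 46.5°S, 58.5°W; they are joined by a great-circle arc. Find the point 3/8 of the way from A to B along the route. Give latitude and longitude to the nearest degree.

≈ 9°S, 45°W

The haversine formula gives a central angle δ ≈ 1.108 rad (63.5°) between the endpoints.
Interpolate at f = 3/8 with slerp weights a = sin((1−f)δ)/sin δ ≈ 0.713, b = sin(fδ)/sin δ ≈ 0.451.
p = a·p₁ + b·p₂ ≈ (0.699, -0.699, -0.149); φ = arcsin(p_z) ≈ -8.54°, λ = atan2(p_y, p_x) ≈ -45.02°.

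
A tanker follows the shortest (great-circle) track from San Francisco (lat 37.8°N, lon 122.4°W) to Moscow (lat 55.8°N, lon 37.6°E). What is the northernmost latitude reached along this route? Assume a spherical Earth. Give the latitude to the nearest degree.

≈ 81°N

The great circle lies in the plane with unit normal n̂ = (p₁ × p₂)/|p₁ × p₂|.
Here n̂_z ≈ +0.153; the vertex latitude is φ_max = arccos|n̂_z| ≈ 81.2°.
Check via Clairaut: cos φ_max = |cos φ₁| · sin C = cos(37.8°)·sin(11.1°) ≈ 0.153, again giving ≈ 81.2°.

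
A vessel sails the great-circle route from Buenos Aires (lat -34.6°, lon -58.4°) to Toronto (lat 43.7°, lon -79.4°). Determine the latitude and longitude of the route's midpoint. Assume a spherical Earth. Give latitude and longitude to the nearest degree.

≈ lat 5°, lon -68°

Convert each endpoint to a unit vector on the sphere (x = cos φ cos λ, y = cos φ sin λ, z = sin φ).
The central angle between the endpoints is δ = arccos(p₁·p₂) ≈ 1.407 rad (80.6°).
Interpolate at f = 1/2 with slerp weights a = sin((1−f)δ)/sin δ ≈ 0.656, b = sin(fδ)/sin δ ≈ 0.656.
p = a·p₁ + b·p₂ ≈ (0.370, -0.926, 0.081); φ = arcsin(p_z) ≈ 4.63°, λ = atan2(p_y, p_x) ≈ -68.21°.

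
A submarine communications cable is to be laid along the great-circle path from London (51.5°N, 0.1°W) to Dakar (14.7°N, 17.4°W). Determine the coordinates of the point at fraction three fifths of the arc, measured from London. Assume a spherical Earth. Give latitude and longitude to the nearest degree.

≈ (30°N, 12°W)

Convert each endpoint to a unit vector on the sphere (x = cos φ cos λ, y = cos φ sin λ, z = sin φ).
The central angle between the endpoints is δ = arccos(p₁·p₂) ≈ 0.686 rad (39.3°).
Interpolate at f = 3/5 with slerp weights a = sin((1−f)δ)/sin δ ≈ 0.428, b = sin(fδ)/sin δ ≈ 0.632.
p = a·p₁ + b·p₂ ≈ (0.849, -0.183, 0.495); φ = arcsin(p_z) ≈ 29.68°, λ = atan2(p_y, p_x) ≈ -12.17°.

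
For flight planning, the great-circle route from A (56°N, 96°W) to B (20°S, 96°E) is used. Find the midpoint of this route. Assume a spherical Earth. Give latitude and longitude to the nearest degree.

≈ (50°N, 112°E)

From cos δ = sin φ₁ sin φ₂ + cos φ₁ cos φ₂ cos Δλ, the central angle is δ ≈ 2.494 rad (142.9°).
Interpolate at f = 1/2 with slerp weights a = sin((1−f)δ)/sin δ ≈ 1.571, b = sin(fδ)/sin δ ≈ 1.571.
p = a·p₁ + b·p₂ ≈ (-0.246, 0.595, 0.765); φ = arcsin(p_z) ≈ 49.94°, λ = atan2(p_y, p_x) ≈ 112.49°.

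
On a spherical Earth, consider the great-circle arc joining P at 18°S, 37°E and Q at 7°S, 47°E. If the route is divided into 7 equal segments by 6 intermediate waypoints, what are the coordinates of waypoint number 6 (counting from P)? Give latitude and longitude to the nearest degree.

≈ 9°S, 46°E

From cos δ = sin φ₁ sin φ₂ + cos φ₁ cos φ₂ cos Δλ, the central angle is δ ≈ 0.256 rad (14.7°).
Interpolate at f = 6/7 with slerp weights a = sin((1−f)δ)/sin δ ≈ 0.144, b = sin(fδ)/sin δ ≈ 0.860.
p = a·p₁ + b·p₂ ≈ (0.692, 0.707, -0.149); φ = arcsin(p_z) ≈ -8.59°, λ = atan2(p_y, p_x) ≈ 45.62°.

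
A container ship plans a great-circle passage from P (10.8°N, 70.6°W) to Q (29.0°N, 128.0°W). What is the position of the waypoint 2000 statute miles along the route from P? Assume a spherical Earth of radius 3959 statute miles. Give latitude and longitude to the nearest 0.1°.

≈ (22.7°N, 98.3°W)

Convert each endpoint to a unit vector on the sphere (x = cos φ cos λ, y = cos φ sin λ, z = sin φ).
The central angle between the endpoints is δ = arccos(p₁·p₂) ≈ 0.984 rad (56.4°). The total great-circle distance is δ·R ≈ 0.984 × 3959 ≈ 3896 mi, so the target fraction is f = 2000/3896 ≈ 0.513.
Interpolate at f ≈ 0.513 with slerp weights a = sin((1−f)δ)/sin δ ≈ 0.553, b = sin(fδ)/sin δ ≈ 0.581.
p = a·p₁ + b·p₂ ≈ (-0.132, -0.913, 0.385); φ = arcsin(p_z) ≈ 22.67°, λ = atan2(p_y, p_x) ≈ -98.25°.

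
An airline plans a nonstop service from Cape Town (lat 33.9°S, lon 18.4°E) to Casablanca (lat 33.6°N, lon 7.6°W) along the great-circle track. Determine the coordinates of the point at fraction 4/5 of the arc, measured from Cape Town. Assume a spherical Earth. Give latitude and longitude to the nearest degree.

≈ lat 20°N, lon 2°W

Convert each endpoint to a unit vector on the sphere (x = cos φ cos λ, y = cos φ sin λ, z = sin φ).
The central angle between the endpoints is δ = arccos(p₁·p₂) ≈ 1.253 rad (71.8°).
Interpolate at f = 4/5 with slerp weights a = sin((1−f)δ)/sin δ ≈ 0.261, b = sin(fδ)/sin δ ≈ 0.887.
p = a·p₁ + b·p₂ ≈ (0.938, -0.029, 0.345); φ = arcsin(p_z) ≈ 20.20°, λ = atan2(p_y, p_x) ≈ -1.79°.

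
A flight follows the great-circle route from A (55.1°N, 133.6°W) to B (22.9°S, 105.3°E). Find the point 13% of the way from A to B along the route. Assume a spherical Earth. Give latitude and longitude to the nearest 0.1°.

≈ (55.1°N, 162.5°W)

Write both endpoints as unit vectors p₁, p₂ with components (cos φ cos λ, cos φ sin λ, sin φ).
The central angle between the endpoints is δ = arccos(p₁·p₂) ≈ 2.204 rad (126.3°).
Interpolate at f = 0.13 with slerp weights a = sin((1−f)δ)/sin δ ≈ 1.166, b = sin(fδ)/sin δ ≈ 0.350.
p = a·p₁ + b·p₂ ≈ (-0.545, -0.172, 0.820); φ = arcsin(p_z) ≈ 55.12°, λ = atan2(p_y, p_x) ≈ -162.50°.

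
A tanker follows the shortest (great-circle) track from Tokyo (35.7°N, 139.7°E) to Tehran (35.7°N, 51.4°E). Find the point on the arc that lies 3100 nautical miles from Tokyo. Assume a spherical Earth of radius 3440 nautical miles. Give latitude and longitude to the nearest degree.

Convert each endpoint to a unit vector on the sphere (x = cos φ cos λ, y = cos φ sin λ, z = sin φ).
The central angle between the endpoints is δ = arccos(p₁·p₂) ≈ 1.202 rad (68.9°). The total great-circle distance is δ·R ≈ 1.202 × 3440 ≈ 4136 nmi, so the target fraction is f = 3100/4136 ≈ 0.749.
Interpolate at f ≈ 0.749 with slerp weights a = sin((1−f)δ)/sin δ ≈ 0.318, b = sin(fδ)/sin δ ≈ 0.840.
p = a·p₁ + b·p₂ ≈ (0.229, 0.700, 0.676); φ = arcsin(p_z) ≈ 42.53°, λ = atan2(p_y, p_x) ≈ 71.91°.

≈ 43°N, 72°E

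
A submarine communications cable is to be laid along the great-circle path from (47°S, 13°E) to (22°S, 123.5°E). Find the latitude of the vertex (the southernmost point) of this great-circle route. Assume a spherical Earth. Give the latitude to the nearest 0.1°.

≈ 53.6°S

The great circle lies in the plane with unit normal n̂ = (p₁ × p₂)/|p₁ × p₂|.
Here n̂_z ≈ +0.593; the vertex latitude is φ_max = arccos|n̂_z| ≈ 53.6°.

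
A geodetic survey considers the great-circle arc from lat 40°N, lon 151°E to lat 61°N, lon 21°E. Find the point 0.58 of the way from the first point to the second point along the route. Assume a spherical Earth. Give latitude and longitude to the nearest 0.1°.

≈ lat 71.4°N, lon 96.7°E

Write both endpoints as unit vectors p₁, p₂ with components (cos φ cos λ, cos φ sin λ, sin φ).
The central angle between the endpoints is δ = arccos(p₁·p₂) ≈ 1.241 rad (71.1°).
Interpolate at f = 0.58 with slerp weights a = sin((1−f)δ)/sin δ ≈ 0.526, b = sin(fδ)/sin δ ≈ 0.697.
p = a·p₁ + b·p₂ ≈ (-0.037, 0.317, 0.948); φ = arcsin(p_z) ≈ 71.41°, λ = atan2(p_y, p_x) ≈ 96.71°.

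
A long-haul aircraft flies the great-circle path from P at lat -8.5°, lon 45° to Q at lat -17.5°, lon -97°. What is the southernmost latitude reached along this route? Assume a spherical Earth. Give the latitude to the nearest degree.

≈ -36°

The great circle lies in the plane with unit normal n̂ = (p₁ × p₂)/|p₁ × p₂|.
Here n̂_z ≈ -0.812; the vertex latitude is φ_max = arccos|n̂_z| ≈ 35.7°.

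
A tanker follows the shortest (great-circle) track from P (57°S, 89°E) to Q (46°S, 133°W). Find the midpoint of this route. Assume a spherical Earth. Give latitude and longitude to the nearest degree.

≈ (73°S, 176°E)

Write both endpoints as unit vectors p₁, p₂ with components (cos φ cos λ, cos φ sin λ, sin φ).
The central angle between the endpoints is δ = arccos(p₁·p₂) ≈ 1.243 rad (71.2°).
Interpolate at f = 1/2 with slerp weights a = sin((1−f)δ)/sin δ ≈ 0.615, b = sin(fδ)/sin δ ≈ 0.615.
p = a·p₁ + b·p₂ ≈ (-0.285, 0.022, -0.958); φ = arcsin(p_z) ≈ -73.36°, λ = atan2(p_y, p_x) ≈ 175.50°.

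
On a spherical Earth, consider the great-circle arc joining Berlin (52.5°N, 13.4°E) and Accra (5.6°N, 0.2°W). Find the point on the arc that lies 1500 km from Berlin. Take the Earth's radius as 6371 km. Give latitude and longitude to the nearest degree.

The haversine formula gives a central angle δ ≈ 0.842 rad (48.2°) between the endpoints. The total great-circle distance is δ·R ≈ 0.842 × 6371 ≈ 5362 km, so the target fraction is f = 1500/5362 ≈ 0.280.
Interpolate at f ≈ 0.280 with slerp weights a = sin((1−f)δ)/sin δ ≈ 0.764, b = sin(fδ)/sin δ ≈ 0.313.
p = a·p₁ + b·p₂ ≈ (0.764, 0.107, 0.637); φ = arcsin(p_z) ≈ 39.54°, λ = atan2(p_y, p_x) ≈ 7.95°.

≈ 40°N, 8°E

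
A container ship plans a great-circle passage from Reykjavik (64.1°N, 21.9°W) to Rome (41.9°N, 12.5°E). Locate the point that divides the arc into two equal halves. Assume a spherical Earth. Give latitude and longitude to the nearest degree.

Write both endpoints as unit vectors p₁, p₂ with components (cos φ cos λ, cos φ sin λ, sin φ).
The central angle between the endpoints is δ = arccos(p₁·p₂) ≈ 0.518 rad (29.7°).
Interpolate at f = 1/2 with slerp weights a = sin((1−f)δ)/sin δ ≈ 0.517, b = sin(fδ)/sin δ ≈ 0.517.
p = a·p₁ + b·p₂ ≈ (0.585, -0.001, 0.811); φ = arcsin(p_z) ≈ 54.16°, λ = atan2(p_y, p_x) ≈ -0.09°.

≈ (54°N, 0°E)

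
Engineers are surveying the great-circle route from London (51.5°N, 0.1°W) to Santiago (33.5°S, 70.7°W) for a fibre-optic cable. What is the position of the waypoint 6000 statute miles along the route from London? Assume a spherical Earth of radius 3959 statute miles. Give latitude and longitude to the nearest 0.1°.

≈ 18.5°S, 59.1°W

The haversine formula gives a central angle δ ≈ 1.833 rad (105.0°) between the endpoints. The total great-circle distance is δ·R ≈ 1.833 × 3959 ≈ 7258 mi, so the target fraction is f = 6000/7258 ≈ 0.827.
Interpolate at f ≈ 0.827 with slerp weights a = sin((1−f)δ)/sin δ ≈ 0.324, b = sin(fδ)/sin δ ≈ 1.034.
p = a·p₁ + b·p₂ ≈ (0.486, -0.814, -0.317); φ = arcsin(p_z) ≈ -18.51°, λ = atan2(p_y, p_x) ≈ -59.14°.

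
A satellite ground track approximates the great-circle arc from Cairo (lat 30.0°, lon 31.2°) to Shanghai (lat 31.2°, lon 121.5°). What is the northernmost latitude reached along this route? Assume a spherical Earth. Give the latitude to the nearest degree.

≈ 40°

The great circle lies in the plane with unit normal n̂ = (p₁ × p₂)/|p₁ × p₂|.
Here n̂_z ≈ +0.766; the vertex latitude is φ_max = arccos|n̂_z| ≈ 40.0°.
Check via Clairaut: cos φ_max = |cos φ₁| · sin C = cos(30.0°)·sin(62.2°) ≈ 0.766, again giving ≈ 40.0°.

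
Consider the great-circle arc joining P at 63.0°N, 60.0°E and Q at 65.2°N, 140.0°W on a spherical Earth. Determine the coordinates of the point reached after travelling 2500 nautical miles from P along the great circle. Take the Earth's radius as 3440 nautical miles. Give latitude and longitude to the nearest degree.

≈ 74°N, 147°W

Write both endpoints as unit vectors p₁, p₂ with components (cos φ cos λ, cos φ sin λ, sin φ).
The central angle between the endpoints is δ = arccos(p₁·p₂) ≈ 0.889 rad (51.0°). The total great-circle distance is δ·R ≈ 0.889 × 3440 ≈ 3059 nmi, so the target fraction is f = 2500/3059 ≈ 0.817.
Interpolate at f ≈ 0.817 with slerp weights a = sin((1−f)δ)/sin δ ≈ 0.208, b = sin(fδ)/sin δ ≈ 0.855.
p = a·p₁ + b·p₂ ≈ (-0.228, -0.149, 0.962); φ = arcsin(p_z) ≈ 74.23°, λ = atan2(p_y, p_x) ≈ -146.84°.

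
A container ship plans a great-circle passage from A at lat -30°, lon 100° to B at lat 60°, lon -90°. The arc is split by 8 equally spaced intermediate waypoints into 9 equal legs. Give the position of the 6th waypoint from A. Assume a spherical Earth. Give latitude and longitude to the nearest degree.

The haversine formula gives a central angle δ ≈ 2.605 rad (149.3°) between the endpoints.
Interpolate at f = 6/9 with slerp weights a = sin((1−f)δ)/sin δ ≈ 1.493, b = sin(fδ)/sin δ ≈ 1.929.
p = a·p₁ + b·p₂ ≈ (-0.225, 0.309, 0.924); φ = arcsin(p_z) ≈ 67.56°, λ = atan2(p_y, p_x) ≈ 126.03°.

≈ lat 68°, lon 126°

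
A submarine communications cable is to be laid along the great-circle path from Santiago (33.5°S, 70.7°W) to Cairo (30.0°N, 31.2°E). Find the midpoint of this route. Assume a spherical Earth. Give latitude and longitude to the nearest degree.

≈ (3°S, 18°W)

Write both endpoints as unit vectors p₁, p₂ with components (cos φ cos λ, cos φ sin λ, sin φ).
The central angle between the endpoints is δ = arccos(p₁·p₂) ≈ 2.010 rad (115.1°).
Interpolate at f = 1/2 with slerp weights a = sin((1−f)δ)/sin δ ≈ 0.932, b = sin(fδ)/sin δ ≈ 0.932.
p = a·p₁ + b·p₂ ≈ (0.948, -0.316, -0.048); φ = arcsin(p_z) ≈ -2.78°, λ = atan2(p_y, p_x) ≈ -18.41°.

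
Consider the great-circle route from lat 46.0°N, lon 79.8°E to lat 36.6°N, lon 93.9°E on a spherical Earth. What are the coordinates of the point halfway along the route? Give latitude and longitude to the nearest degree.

Convert each endpoint to a unit vector on the sphere (x = cos φ cos λ, y = cos φ sin λ, z = sin φ).
The central angle between the endpoints is δ = arccos(p₁·p₂) ≈ 0.247 rad (14.1°).
Interpolate at f = 1/2 with slerp weights a = sin((1−f)δ)/sin δ ≈ 0.504, b = sin(fδ)/sin δ ≈ 0.504.
p = a·p₁ + b·p₂ ≈ (0.034, 0.748, 0.663); φ = arcsin(p_z) ≈ 41.51°, λ = atan2(p_y, p_x) ≈ 87.36°.

≈ lat 42°N, lon 87°E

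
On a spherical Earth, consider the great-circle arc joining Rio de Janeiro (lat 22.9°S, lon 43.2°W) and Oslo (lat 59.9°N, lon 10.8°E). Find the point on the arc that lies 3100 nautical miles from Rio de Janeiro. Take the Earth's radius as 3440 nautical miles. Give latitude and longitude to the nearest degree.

From cos δ = sin φ₁ sin φ₂ + cos φ₁ cos φ₂ cos Δλ, the central angle is δ ≈ 1.636 rad (93.7°). The total great-circle distance is δ·R ≈ 1.636 × 3440 ≈ 5628 nmi, so the target fraction is f = 3100/5628 ≈ 0.551.
Interpolate at f ≈ 0.551 with slerp weights a = sin((1−f)δ)/sin δ ≈ 0.672, b = sin(fδ)/sin δ ≈ 0.786.
p = a·p₁ + b·p₂ ≈ (0.838, -0.350, 0.418); φ = arcsin(p_z) ≈ 24.73°, λ = atan2(p_y, p_x) ≈ -22.65°.

≈ lat 25°N, lon 23°W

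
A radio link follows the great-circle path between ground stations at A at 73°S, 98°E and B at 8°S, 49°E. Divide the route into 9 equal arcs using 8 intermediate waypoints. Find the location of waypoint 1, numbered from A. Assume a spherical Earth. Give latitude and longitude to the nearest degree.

≈ 67°S, 82°E

Write both endpoints as unit vectors p₁, p₂ with components (cos φ cos λ, cos φ sin λ, sin φ).
The central angle between the endpoints is δ = arccos(p₁·p₂) ≈ 1.242 rad (71.2°).
Interpolate at f = 1/9 with slerp weights a = sin((1−f)δ)/sin δ ≈ 0.944, b = sin(fδ)/sin δ ≈ 0.145.
p = a·p₁ + b·p₂ ≈ (0.056, 0.382, -0.923); φ = arcsin(p_z) ≈ -67.30°, λ = atan2(p_y, p_x) ≈ 81.65°.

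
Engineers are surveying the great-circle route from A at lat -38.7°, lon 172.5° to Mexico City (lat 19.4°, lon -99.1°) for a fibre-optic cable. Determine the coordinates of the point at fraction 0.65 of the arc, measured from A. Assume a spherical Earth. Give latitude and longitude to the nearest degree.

≈ lat -3°, lon -126°

Write both endpoints as unit vectors p₁, p₂ with components (cos φ cos λ, cos φ sin λ, sin φ).
The central angle between the endpoints is δ = arccos(p₁·p₂) ≈ 1.759 rad (100.8°).
Interpolate at f = 0.65 with slerp weights a = sin((1−f)δ)/sin δ ≈ 0.588, b = sin(fδ)/sin δ ≈ 0.926.
p = a·p₁ + b·p₂ ≈ (-0.593, -0.803, -0.060); φ = arcsin(p_z) ≈ -3.43°, λ = atan2(p_y, p_x) ≈ -126.45°.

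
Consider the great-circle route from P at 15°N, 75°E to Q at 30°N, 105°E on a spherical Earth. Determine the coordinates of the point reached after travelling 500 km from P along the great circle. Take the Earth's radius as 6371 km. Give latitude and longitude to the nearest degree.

Write both endpoints as unit vectors p₁, p₂ with components (cos φ cos λ, cos φ sin λ, sin φ).
The central angle between the endpoints is δ = arccos(p₁·p₂) ≈ 0.547 rad (31.4°). The total great-circle distance is δ·R ≈ 0.547 × 6371 ≈ 3488 km, so the target fraction is f = 500/3488 ≈ 0.143.
Interpolate at f ≈ 0.143 with slerp weights a = sin((1−f)δ)/sin δ ≈ 0.868, b = sin(fδ)/sin δ ≈ 0.151.
p = a·p₁ + b·p₂ ≈ (0.183, 0.936, 0.300); φ = arcsin(p_z) ≈ 17.46°, λ = atan2(p_y, p_x) ≈ 78.92°.

≈ 17°N, 79°E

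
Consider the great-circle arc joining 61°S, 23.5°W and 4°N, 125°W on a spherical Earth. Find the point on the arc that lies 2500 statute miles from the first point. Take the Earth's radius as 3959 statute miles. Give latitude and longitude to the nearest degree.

≈ 48°S, 85°W

Write both endpoints as unit vectors p₁, p₂ with components (cos φ cos λ, cos φ sin λ, sin φ).
The central angle between the endpoints is δ = arccos(p₁·p₂) ≈ 1.729 rad (99.1°). The total great-circle distance is δ·R ≈ 1.729 × 3959 ≈ 6845 mi, so the target fraction is f = 2500/6845 ≈ 0.365.
Interpolate at f ≈ 0.365 with slerp weights a = sin((1−f)δ)/sin δ ≈ 0.901, b = sin(fδ)/sin δ ≈ 0.598.
p = a·p₁ + b·p₂ ≈ (0.059, -0.663, -0.747); φ = arcsin(p_z) ≈ -48.29°, λ = atan2(p_y, p_x) ≈ -84.94°.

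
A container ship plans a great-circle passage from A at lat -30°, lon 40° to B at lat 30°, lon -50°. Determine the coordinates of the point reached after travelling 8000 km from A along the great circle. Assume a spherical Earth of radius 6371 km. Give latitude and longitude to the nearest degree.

≈ lat 12°, lon -21°

From cos δ = sin φ₁ sin φ₂ + cos φ₁ cos φ₂ cos Δλ, the central angle is δ ≈ 1.823 rad (104.5°). The total great-circle distance is δ·R ≈ 1.823 × 6371 ≈ 11617 km, so the target fraction is f = 8000/11617 ≈ 0.689.
Interpolate at f ≈ 0.689 with slerp weights a = sin((1−f)δ)/sin δ ≈ 0.555, b = sin(fδ)/sin δ ≈ 0.982.
p = a·p₁ + b·p₂ ≈ (0.915, -0.342, 0.213); φ = arcsin(p_z) ≈ 12.31°, λ = atan2(p_y, p_x) ≈ -20.51°.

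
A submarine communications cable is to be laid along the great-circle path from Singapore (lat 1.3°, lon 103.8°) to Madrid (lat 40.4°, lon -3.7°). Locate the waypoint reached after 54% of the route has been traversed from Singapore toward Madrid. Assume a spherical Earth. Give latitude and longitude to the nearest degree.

From cos δ = sin φ₁ sin φ₂ + cos φ₁ cos φ₂ cos Δλ, the central angle is δ ≈ 1.787 rad (102.4°).
Interpolate at f = 0.54 with slerp weights a = sin((1−f)δ)/sin δ ≈ 0.750, b = sin(fδ)/sin δ ≈ 0.841.
p = a·p₁ + b·p₂ ≈ (0.461, 0.687, 0.562); φ = arcsin(p_z) ≈ 34.22°, λ = atan2(p_y, p_x) ≈ 56.14°.

≈ lat 34°, lon 56°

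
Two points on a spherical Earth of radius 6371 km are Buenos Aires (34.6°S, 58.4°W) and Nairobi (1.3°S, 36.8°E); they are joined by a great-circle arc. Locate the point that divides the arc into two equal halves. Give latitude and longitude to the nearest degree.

The haversine formula gives a central angle δ ≈ 1.633 rad (93.5°) between the endpoints.
Interpolate at f = 1/2 with slerp weights a = sin((1−f)δ)/sin δ ≈ 0.730, b = sin(fδ)/sin δ ≈ 0.730.
p = a·p₁ + b·p₂ ≈ (0.899, -0.075, -0.431); φ = arcsin(p_z) ≈ -25.54°, λ = atan2(p_y, p_x) ≈ -4.74°.

≈ (26°S, 5°W)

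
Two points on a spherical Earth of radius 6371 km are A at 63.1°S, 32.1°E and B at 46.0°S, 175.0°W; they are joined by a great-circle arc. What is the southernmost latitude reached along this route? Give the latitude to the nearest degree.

≈ 81°S

The great circle lies in the plane with unit normal n̂ = (p₁ × p₂)/|p₁ × p₂|.
Here n̂_z ≈ +0.154; the vertex latitude is φ_max = arccos|n̂_z| ≈ 81.2°.
Check via Clairaut: cos φ_max = |cos φ₁| · sin C = cos(63.1°)·sin(160.2°) ≈ 0.154, again giving ≈ 81.2°.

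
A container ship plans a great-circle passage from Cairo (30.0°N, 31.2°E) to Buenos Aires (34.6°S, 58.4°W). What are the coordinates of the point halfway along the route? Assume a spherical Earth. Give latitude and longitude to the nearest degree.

The haversine formula gives a central angle δ ≈ 1.853 rad (106.2°) between the endpoints.
Interpolate at f = 1/2 with slerp weights a = sin((1−f)δ)/sin δ ≈ 0.833, b = sin(fδ)/sin δ ≈ 0.833.
p = a·p₁ + b·p₂ ≈ (0.976, -0.210, -0.056); φ = arcsin(p_z) ≈ -3.24°, λ = atan2(p_y, p_x) ≈ -12.16°.

≈ 3°S, 12°W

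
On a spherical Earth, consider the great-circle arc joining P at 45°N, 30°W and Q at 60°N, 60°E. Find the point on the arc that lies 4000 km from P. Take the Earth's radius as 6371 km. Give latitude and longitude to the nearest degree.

Write both endpoints as unit vectors p₁, p₂ with components (cos φ cos λ, cos φ sin λ, sin φ).
The central angle between the endpoints is δ = arccos(p₁·p₂) ≈ 0.912 rad (52.2°). The total great-circle distance is δ·R ≈ 0.912 × 6371 ≈ 5809 km, so the target fraction is f = 4000/5809 ≈ 0.689.
Interpolate at f ≈ 0.689 with slerp weights a = sin((1−f)δ)/sin δ ≈ 0.354, b = sin(fδ)/sin δ ≈ 0.743.
p = a·p₁ + b·p₂ ≈ (0.403, 0.196, 0.894); φ = arcsin(p_z) ≈ 63.38°, λ = atan2(p_y, p_x) ≈ 26.01°.

≈ 63°N, 26°E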